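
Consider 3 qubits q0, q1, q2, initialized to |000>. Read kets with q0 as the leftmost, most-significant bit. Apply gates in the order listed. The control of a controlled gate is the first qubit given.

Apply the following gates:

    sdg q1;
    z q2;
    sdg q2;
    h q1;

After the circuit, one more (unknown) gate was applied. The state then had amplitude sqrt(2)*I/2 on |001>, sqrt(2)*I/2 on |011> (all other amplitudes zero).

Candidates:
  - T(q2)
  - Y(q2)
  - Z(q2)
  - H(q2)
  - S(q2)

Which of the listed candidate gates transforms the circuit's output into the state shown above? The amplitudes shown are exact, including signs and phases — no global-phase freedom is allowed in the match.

It was Y(q2) that produced the state shown.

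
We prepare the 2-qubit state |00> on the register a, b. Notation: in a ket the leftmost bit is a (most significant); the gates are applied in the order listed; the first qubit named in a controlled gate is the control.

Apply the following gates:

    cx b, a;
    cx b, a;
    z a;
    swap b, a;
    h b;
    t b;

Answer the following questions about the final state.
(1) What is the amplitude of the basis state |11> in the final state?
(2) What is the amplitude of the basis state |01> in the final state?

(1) |11> carries amplitude 0 in the final state.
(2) The amplitude on |01> is sqrt(2)*exp(I*pi/4)/2.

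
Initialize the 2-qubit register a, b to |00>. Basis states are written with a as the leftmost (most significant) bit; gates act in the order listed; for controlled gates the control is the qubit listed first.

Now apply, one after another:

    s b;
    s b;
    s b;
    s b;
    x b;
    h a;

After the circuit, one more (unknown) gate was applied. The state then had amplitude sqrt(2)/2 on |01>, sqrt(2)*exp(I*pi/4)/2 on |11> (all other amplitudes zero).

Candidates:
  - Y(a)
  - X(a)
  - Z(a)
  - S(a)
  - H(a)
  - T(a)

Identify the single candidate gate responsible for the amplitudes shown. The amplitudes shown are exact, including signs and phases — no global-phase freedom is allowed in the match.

The unique candidate consistent with the amplitudes is T(a). Key observation: gates 1-4 undo each other exactly, leaving only the rest of the circuit to track.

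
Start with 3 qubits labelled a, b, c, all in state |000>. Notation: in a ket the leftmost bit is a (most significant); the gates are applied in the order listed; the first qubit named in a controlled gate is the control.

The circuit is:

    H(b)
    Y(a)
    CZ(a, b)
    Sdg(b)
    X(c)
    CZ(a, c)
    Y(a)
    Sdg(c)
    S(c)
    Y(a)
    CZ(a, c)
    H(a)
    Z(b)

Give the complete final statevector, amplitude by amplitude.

The resulting statevector has amplitude 0 on |000>, I/2 on |001>, 0 on |010>, 1/2 on |011>, 0 on |100>, -I/2 on |101>, 0 on |110>, -1/2 on |111>. Key observation: gates 6-11 undo each other exactly, leaving only the rest of the circuit to track.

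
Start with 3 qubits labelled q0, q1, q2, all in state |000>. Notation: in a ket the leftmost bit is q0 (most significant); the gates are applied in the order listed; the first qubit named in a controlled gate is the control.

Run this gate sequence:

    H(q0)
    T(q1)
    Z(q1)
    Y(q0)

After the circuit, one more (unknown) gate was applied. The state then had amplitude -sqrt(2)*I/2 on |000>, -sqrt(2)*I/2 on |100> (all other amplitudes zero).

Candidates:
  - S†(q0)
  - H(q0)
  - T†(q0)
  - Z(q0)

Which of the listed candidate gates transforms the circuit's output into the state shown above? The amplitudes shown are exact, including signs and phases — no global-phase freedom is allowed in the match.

It was Z(q0) that produced the state shown.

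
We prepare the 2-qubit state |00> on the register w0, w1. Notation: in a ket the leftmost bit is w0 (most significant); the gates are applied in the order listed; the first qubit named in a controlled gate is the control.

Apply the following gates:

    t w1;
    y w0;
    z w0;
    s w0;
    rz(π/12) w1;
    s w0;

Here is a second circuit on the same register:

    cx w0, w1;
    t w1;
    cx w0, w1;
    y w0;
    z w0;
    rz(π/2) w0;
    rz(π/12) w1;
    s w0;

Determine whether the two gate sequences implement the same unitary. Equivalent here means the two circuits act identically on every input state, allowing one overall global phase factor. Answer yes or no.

No — the two circuits implement different unitaries, even allowing a global phase.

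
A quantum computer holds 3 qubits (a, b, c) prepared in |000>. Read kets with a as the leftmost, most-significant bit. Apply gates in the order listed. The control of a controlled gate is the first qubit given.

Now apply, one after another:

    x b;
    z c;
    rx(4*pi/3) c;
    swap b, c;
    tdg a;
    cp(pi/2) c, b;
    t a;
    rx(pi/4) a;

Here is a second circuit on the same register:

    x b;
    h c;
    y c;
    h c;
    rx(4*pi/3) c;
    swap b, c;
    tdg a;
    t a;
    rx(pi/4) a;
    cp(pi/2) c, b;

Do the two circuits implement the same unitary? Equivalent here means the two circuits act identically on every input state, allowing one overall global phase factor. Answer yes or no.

No: there is an input state on which the two circuits produce genuinely different outputs (not merely differing by a phase).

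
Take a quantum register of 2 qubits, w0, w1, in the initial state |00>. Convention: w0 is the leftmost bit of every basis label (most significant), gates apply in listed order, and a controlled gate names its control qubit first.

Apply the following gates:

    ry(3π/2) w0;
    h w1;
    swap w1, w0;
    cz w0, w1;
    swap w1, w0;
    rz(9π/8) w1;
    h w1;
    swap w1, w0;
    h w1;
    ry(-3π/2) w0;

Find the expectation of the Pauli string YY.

The observable YY averages to (1 - exp(3*I*pi/4))*exp(I*pi/8)/2.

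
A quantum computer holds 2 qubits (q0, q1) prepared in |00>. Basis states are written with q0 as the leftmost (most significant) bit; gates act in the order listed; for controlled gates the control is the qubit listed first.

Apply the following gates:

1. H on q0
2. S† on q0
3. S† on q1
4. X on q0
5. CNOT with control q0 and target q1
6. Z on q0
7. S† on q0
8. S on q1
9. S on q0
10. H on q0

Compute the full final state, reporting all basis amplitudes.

The final amplitudes are -I/2 on |00>, -I/2 on |01>, -I/2 on |10>, I/2 on |11>.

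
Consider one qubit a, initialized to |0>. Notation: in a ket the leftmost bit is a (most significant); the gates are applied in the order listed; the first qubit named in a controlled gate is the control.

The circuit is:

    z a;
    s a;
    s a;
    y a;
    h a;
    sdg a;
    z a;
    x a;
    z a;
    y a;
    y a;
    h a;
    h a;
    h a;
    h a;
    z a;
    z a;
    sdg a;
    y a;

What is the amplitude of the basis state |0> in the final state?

The final state's coefficient on |0> equals sqrt(2)*I/2. Key observation: steps 12-15 multiply out to the identity, so the circuit reduces to the remaining gates.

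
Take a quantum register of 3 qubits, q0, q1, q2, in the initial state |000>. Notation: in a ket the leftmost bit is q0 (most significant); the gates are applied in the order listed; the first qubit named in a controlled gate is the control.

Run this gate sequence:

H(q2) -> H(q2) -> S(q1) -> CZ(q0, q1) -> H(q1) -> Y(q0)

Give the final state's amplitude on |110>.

|110> carries amplitude sqrt(2)*I/2 in the final state. Key observation: steps 1-2 multiply out to the identity, so the circuit reduces to the remaining gates.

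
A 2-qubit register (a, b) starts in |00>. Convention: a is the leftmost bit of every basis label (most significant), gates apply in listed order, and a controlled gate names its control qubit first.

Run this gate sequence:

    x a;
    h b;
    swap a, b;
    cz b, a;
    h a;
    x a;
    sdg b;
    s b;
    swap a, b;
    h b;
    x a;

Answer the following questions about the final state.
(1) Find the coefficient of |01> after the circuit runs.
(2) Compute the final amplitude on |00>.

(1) The final state's coefficient on |01> equals sqrt(2)/2.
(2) The final state's coefficient on |00> equals sqrt(2)/2.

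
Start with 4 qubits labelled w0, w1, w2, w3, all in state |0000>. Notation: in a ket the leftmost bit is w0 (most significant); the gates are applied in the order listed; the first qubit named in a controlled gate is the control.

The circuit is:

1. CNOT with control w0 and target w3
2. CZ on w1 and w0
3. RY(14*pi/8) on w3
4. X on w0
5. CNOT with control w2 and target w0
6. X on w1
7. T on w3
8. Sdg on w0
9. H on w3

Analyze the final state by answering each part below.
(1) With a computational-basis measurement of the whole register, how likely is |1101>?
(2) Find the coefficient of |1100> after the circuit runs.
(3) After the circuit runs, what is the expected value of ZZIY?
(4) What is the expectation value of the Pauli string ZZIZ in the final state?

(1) Outcome |1101> occurs with probability 3/4.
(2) The final state's coefficient on |1100> equals -sqrt(2)*sqrt(2 - sqrt(2))*exp(3*I*pi/4)/4 + sqrt(2)*I*sqrt(sqrt(2) + 2)/4.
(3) The expectation value of ZZIY is 1/2.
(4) The expectation value of ZZIZ is -1/2.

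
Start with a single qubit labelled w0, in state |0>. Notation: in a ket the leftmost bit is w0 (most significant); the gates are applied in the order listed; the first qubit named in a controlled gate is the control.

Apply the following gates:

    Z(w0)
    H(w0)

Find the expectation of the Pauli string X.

In the final state, X has expectation 1.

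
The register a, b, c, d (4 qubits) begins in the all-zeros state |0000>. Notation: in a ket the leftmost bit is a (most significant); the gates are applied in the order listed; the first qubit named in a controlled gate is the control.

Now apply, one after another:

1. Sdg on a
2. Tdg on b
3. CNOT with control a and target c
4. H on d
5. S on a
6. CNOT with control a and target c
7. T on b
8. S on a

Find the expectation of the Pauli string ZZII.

The observable ZZII averages to 1.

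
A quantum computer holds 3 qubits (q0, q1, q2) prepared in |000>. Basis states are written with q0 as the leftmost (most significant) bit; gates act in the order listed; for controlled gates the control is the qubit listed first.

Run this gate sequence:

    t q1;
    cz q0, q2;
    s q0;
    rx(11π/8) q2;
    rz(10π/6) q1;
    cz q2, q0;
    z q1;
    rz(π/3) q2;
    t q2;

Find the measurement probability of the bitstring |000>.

Outcome |000> occurs with probability cos(5*pi/16)**2.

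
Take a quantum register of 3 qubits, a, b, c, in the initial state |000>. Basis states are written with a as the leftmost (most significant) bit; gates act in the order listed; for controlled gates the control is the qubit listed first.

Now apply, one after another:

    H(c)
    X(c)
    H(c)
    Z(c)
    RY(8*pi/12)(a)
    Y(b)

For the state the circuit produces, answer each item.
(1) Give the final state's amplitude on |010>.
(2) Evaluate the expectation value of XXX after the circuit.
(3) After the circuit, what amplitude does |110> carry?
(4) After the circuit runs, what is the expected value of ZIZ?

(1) The amplitude on |010> is I/2. Key observation: steps 1-4 multiply out to the identity, so the circuit reduces to the remaining gates.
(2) In the final state, XXX has expectation 0.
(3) The amplitude on |110> is sqrt(3)*I/2.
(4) The observable ZIZ averages to -1/2.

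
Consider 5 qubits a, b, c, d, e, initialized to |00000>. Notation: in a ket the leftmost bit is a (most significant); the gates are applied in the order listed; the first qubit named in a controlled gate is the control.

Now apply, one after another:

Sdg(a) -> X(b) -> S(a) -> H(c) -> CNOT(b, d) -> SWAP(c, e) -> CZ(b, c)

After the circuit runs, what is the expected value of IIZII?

The observable IIZII averages to 1.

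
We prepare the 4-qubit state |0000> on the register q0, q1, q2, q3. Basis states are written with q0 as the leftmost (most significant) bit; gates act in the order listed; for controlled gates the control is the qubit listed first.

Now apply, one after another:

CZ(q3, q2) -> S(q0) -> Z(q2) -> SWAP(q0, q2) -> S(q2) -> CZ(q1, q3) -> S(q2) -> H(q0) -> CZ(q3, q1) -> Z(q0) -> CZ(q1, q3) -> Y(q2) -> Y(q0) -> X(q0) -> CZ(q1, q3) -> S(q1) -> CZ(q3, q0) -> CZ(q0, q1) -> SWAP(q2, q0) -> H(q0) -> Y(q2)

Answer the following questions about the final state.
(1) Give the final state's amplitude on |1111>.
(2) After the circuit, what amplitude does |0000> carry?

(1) The final state's coefficient on |1111> equals 0.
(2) |0000> carries amplitude I/2 in the final state.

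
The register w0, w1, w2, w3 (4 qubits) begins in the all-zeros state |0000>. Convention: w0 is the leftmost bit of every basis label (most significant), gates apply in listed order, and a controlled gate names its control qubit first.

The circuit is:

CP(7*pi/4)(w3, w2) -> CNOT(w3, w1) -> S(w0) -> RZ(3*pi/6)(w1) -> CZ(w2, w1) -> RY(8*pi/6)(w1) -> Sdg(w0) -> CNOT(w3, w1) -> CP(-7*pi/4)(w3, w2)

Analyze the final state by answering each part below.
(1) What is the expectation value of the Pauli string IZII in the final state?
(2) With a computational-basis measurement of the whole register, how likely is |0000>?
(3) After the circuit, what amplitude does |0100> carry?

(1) The observable IZII averages to -1/2.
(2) The probability of measuring |0000> is 1/4.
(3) |0100> carries amplitude -sqrt(3)*exp(3*I*pi/4)/2 in the final state.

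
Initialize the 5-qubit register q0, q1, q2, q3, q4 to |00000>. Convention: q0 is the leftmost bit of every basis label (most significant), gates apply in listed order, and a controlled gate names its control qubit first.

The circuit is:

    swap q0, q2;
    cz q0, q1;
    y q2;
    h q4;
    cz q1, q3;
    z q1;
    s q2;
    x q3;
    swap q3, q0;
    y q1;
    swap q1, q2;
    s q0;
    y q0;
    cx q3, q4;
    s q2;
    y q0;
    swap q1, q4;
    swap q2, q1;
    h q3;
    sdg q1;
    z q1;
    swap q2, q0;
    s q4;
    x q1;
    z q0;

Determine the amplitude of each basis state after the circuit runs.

The resulting statevector has amplitude -I/2 on |00101>, -I/2 on |00111>, I/2 on |10101>, I/2 on |10111>, and 0 on every other basis state.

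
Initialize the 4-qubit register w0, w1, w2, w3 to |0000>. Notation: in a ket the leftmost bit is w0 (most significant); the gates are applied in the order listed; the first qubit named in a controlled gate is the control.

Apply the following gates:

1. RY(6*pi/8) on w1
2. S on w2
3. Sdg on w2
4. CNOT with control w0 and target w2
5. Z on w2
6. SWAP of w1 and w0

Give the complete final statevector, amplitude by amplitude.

The resulting statevector has amplitude sqrt(2 - sqrt(2))/2 on |0000>, sqrt(sqrt(2) + 2)/2 on |1000>, and 0 on every other basis state. Key observation: the block from step 2 through step 3 cancels to the identity and can be dropped.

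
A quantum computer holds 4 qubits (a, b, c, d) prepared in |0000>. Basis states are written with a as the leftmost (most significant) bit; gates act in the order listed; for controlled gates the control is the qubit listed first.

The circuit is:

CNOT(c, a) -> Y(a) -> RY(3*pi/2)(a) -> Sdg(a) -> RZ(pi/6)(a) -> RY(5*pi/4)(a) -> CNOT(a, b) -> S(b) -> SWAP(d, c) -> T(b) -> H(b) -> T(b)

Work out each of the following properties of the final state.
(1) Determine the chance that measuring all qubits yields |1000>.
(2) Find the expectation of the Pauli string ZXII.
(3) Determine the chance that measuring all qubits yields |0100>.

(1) A full measurement returns |1000> with probability 1/4 - sqrt(2)/16.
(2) The expectation value of ZXII is sqrt(2)/2.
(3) The probability of measuring |0100> is sqrt(2)/16 + 1/4.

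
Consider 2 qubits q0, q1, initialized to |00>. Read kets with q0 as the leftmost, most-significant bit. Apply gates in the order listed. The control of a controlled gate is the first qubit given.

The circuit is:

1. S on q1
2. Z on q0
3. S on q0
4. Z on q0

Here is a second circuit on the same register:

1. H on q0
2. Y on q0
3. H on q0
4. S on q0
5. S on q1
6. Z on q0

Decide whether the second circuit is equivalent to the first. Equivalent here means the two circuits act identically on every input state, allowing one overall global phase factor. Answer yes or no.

No, they are not equivalent — no single phase factor reconciles the two unitaries.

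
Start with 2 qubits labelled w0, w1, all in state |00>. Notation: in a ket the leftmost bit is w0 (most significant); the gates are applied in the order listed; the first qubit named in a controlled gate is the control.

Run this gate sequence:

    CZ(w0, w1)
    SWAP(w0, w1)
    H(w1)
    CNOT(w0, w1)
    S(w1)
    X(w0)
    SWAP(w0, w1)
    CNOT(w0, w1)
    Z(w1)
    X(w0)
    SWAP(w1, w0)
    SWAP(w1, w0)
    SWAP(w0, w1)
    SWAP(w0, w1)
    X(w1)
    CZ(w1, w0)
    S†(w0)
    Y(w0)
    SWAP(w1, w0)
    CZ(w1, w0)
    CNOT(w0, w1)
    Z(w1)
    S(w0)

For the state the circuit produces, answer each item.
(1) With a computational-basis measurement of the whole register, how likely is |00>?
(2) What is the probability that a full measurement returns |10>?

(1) The probability of measuring |00> is 1/2. Key observation: steps 13-14 multiply out to the identity, so the circuit reduces to the remaining gates.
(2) Outcome |10> occurs with probability 1/2.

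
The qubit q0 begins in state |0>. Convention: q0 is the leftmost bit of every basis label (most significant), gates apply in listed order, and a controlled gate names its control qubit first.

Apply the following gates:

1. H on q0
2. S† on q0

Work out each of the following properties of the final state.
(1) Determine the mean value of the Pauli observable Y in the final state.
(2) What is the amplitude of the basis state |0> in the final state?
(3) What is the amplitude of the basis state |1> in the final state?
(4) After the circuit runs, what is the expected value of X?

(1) The observable Y averages to -1.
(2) |0> carries amplitude sqrt(2)/2 in the final state.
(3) |1> carries amplitude -sqrt(2)*I/2 in the final state.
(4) The expectation value of X is 0.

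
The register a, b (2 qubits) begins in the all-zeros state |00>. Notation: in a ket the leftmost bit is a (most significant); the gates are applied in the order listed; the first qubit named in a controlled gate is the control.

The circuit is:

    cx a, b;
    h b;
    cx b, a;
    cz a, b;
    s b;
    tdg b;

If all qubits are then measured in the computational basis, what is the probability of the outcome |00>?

A full measurement returns |00> with probability 1/2.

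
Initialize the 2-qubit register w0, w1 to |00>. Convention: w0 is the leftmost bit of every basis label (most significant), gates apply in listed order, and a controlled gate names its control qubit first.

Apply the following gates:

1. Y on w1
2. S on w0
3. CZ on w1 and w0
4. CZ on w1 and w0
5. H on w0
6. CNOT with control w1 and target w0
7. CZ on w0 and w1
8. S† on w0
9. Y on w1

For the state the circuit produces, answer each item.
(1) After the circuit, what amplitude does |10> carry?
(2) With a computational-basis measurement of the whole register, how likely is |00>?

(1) The amplitude on |10> is sqrt(2)*I/2.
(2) A full measurement returns |00> with probability 1/2.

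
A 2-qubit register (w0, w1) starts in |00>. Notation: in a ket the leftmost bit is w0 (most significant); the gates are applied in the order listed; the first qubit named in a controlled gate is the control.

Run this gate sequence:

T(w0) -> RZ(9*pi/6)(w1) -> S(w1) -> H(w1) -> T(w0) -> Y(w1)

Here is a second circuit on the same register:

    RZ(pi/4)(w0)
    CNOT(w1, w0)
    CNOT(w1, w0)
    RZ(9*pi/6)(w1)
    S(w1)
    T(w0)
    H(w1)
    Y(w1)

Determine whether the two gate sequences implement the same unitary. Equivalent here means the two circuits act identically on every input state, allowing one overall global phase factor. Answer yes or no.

Yes — the two circuits implement the same unitary up to a global phase.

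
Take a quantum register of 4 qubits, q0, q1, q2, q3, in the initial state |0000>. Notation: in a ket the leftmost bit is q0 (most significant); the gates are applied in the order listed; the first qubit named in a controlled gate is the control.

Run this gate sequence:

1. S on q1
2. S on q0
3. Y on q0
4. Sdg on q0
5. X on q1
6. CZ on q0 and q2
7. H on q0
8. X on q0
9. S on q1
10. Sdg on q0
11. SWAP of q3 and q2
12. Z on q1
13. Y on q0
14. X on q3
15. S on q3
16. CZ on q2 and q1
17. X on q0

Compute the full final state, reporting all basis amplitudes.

After the circuit, the state carries amplitude -sqrt(2)*I/2 on |0101>, -sqrt(2)/2 on |1101>, and 0 on every other basis state.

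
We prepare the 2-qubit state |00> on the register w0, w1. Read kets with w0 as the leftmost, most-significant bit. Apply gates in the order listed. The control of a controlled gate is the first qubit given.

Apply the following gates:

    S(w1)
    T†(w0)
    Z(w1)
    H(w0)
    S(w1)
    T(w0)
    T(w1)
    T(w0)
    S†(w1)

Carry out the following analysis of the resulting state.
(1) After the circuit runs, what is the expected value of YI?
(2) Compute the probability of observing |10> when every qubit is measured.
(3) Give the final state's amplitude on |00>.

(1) The expectation value of YI is 1.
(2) The probability of measuring |10> is 1/2.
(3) The amplitude on |00> is sqrt(2)/2.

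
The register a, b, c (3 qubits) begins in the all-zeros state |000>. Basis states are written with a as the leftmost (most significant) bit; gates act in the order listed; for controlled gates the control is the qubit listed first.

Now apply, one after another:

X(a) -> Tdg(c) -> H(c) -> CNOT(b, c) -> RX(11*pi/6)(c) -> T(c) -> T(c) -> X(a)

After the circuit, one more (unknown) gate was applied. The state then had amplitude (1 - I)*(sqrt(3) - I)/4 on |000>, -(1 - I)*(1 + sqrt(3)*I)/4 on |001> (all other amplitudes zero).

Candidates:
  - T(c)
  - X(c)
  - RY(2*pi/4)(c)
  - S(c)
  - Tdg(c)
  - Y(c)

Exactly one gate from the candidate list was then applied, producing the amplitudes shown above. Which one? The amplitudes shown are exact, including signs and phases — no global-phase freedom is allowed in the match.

The applied gate was X(c).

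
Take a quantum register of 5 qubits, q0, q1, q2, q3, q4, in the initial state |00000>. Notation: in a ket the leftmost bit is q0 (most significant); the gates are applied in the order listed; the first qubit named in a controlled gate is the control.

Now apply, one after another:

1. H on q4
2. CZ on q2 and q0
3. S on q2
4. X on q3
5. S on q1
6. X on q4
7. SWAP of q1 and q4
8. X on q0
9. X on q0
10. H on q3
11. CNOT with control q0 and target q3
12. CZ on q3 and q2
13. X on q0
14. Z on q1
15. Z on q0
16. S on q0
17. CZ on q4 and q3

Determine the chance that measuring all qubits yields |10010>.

Outcome |10010> occurs with probability 1/4.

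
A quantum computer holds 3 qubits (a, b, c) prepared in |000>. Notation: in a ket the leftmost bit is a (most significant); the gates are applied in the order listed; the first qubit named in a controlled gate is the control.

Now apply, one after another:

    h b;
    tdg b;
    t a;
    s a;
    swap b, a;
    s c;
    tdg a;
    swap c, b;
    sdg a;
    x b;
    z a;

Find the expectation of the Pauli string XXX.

In the final state, XXX has expectation 0.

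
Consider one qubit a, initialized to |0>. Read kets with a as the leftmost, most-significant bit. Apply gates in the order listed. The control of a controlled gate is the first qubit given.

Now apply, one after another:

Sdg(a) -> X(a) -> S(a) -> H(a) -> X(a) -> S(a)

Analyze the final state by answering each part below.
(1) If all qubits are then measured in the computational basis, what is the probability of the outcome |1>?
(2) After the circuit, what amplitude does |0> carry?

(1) Outcome |1> occurs with probability 1/2.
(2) The amplitude on |0> is -sqrt(2)*I/2.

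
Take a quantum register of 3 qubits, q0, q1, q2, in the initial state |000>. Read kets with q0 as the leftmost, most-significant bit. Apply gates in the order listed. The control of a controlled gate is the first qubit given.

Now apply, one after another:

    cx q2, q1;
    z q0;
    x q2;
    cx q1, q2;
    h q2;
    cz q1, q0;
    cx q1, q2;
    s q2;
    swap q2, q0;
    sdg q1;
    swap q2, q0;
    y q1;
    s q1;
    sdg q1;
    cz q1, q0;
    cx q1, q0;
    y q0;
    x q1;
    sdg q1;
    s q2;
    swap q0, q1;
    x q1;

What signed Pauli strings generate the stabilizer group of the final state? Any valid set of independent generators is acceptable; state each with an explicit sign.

The final state is stabilized by the group generated by +IIX, +ZII, -IZI; other independent generating sets are equally valid.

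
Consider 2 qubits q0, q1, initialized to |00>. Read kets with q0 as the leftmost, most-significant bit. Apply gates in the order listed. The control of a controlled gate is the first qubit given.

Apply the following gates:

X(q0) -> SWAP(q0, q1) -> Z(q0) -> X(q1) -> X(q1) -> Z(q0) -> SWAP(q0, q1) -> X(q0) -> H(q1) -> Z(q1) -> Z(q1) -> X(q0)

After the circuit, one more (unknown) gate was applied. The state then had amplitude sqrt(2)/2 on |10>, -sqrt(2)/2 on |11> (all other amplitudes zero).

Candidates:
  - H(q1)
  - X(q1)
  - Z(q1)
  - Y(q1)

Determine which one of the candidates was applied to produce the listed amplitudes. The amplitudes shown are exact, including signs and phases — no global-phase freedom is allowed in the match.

The applied gate was Z(q1). Key observation: the block from step 1 through step 8 cancels to the identity and can be dropped.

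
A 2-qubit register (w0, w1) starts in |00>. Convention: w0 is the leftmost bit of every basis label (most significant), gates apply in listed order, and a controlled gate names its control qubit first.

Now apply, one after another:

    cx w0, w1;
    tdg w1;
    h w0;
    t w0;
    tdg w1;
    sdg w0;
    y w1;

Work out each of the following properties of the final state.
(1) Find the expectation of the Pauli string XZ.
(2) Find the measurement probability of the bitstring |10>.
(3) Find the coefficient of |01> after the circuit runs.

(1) The observable XZ averages to -sqrt(2)/2.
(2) A full measurement returns |10> with probability 0.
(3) The amplitude on |01> is sqrt(2)*I/2.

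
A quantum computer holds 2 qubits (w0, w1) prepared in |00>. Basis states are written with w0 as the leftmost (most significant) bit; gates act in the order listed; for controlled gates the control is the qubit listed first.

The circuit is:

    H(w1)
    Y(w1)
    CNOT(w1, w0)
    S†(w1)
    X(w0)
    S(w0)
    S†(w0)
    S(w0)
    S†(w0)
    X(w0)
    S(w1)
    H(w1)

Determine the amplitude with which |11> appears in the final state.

The final state's coefficient on |11> equals -I/2. Key observation: the block from step 4 through step 11 cancels to the identity and can be dropped.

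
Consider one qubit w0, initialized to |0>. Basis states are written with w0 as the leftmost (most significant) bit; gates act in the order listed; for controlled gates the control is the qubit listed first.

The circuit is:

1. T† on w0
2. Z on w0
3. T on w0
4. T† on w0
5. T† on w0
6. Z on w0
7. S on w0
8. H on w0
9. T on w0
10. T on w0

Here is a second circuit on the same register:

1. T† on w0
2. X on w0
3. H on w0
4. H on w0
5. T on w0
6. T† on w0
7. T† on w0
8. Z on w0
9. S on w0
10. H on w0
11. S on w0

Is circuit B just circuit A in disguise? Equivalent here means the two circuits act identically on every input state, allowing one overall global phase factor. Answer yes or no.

No: there is an input state on which the two circuits produce genuinely different outputs (not merely differing by a phase).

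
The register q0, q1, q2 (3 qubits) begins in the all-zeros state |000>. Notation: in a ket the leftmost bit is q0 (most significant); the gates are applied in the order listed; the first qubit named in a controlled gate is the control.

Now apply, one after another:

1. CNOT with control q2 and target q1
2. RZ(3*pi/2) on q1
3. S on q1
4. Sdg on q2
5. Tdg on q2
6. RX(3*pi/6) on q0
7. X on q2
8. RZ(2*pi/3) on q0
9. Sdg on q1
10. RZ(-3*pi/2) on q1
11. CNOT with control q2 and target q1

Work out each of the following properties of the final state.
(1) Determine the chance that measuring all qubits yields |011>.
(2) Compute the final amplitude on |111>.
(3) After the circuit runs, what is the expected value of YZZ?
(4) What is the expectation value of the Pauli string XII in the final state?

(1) Outcome |011> occurs with probability 1/2.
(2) |111> carries amplitude -sqrt(2)*exp(5*I*pi/6)/2 in the final state.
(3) In the final state, YZZ has expectation 1/2.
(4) The observable XII averages to sqrt(3)/2.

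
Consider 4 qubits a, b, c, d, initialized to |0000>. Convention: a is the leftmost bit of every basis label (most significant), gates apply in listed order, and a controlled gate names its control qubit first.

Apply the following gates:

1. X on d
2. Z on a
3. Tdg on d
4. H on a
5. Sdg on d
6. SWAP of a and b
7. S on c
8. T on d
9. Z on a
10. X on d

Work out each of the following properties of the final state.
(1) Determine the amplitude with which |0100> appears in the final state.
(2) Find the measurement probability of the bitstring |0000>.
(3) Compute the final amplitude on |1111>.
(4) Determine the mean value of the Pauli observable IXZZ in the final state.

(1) |0100> carries amplitude -sqrt(2)*I/2 in the final state.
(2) The probability of measuring |0000> is 1/2.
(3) |1111> carries amplitude 0 in the final state.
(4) The observable IXZZ averages to 1.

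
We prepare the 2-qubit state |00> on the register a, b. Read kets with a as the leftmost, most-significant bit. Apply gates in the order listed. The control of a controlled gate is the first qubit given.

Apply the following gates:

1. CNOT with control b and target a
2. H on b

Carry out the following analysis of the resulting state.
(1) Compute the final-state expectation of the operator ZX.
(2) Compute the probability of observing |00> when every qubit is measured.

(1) In the final state, ZX has expectation 1.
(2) Outcome |00> occurs with probability 1/2.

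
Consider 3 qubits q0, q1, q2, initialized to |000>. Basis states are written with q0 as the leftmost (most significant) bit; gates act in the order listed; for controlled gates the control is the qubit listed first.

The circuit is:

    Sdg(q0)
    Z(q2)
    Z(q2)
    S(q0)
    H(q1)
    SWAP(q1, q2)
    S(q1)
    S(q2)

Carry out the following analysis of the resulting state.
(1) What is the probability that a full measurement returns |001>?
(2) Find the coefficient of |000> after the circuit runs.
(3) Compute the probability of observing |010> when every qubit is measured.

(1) Outcome |001> occurs with probability 1/2.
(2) The amplitude on |000> is sqrt(2)/2.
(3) A full measurement returns |010> with probability 0.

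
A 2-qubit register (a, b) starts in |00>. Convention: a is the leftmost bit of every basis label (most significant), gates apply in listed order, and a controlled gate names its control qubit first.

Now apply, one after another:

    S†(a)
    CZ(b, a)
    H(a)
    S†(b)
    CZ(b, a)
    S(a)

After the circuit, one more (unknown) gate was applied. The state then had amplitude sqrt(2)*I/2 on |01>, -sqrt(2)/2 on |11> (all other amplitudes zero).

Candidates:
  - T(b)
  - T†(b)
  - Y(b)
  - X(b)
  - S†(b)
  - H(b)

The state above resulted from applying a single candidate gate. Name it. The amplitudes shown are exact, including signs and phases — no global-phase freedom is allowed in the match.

It was Y(b) that produced the state shown.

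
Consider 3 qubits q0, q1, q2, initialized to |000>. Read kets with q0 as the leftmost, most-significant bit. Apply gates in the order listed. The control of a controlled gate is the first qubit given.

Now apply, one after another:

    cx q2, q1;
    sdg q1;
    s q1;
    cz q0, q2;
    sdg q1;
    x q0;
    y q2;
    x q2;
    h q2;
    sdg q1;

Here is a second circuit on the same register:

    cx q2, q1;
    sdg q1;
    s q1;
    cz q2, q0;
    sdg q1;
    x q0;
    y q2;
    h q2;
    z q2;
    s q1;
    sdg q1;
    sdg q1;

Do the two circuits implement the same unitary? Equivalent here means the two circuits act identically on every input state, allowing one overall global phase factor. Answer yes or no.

Yes — the two circuits implement the same unitary up to a global phase.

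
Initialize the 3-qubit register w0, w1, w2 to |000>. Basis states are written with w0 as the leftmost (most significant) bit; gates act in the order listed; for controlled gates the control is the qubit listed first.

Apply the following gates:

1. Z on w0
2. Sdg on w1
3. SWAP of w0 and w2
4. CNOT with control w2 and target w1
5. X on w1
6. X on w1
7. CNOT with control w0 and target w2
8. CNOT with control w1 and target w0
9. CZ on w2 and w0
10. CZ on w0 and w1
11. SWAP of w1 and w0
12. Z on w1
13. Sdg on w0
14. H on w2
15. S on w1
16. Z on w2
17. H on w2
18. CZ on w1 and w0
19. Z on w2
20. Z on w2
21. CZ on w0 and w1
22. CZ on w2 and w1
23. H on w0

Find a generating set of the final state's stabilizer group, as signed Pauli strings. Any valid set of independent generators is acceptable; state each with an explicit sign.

The final state is stabilized by the group generated by +XII, +IZI, -IIZ; other independent generating sets are equally valid. Key observation: gates 5-6 undo each other exactly, leaving only the rest of the circuit to track.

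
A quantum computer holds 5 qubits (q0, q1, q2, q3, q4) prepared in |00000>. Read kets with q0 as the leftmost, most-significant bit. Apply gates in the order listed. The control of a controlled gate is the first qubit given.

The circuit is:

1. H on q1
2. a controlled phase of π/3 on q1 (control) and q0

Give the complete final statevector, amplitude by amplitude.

The final amplitudes are sqrt(2)/2 on |00000>, sqrt(2)/2 on |01000>, and 0 on every other basis state.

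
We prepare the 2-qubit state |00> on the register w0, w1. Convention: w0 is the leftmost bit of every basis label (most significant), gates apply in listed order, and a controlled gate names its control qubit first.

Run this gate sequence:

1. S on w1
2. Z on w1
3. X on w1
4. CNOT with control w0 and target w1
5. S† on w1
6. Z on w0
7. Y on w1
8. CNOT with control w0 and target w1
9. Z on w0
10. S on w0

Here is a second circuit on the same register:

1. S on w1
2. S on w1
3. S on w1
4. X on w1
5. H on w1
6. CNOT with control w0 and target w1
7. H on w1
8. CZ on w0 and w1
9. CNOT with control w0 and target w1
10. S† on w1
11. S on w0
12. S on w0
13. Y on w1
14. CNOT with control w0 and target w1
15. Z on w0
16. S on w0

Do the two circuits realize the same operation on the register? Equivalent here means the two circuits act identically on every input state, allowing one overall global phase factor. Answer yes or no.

Yes: on every input state the two circuits agree up to one overall phase factor.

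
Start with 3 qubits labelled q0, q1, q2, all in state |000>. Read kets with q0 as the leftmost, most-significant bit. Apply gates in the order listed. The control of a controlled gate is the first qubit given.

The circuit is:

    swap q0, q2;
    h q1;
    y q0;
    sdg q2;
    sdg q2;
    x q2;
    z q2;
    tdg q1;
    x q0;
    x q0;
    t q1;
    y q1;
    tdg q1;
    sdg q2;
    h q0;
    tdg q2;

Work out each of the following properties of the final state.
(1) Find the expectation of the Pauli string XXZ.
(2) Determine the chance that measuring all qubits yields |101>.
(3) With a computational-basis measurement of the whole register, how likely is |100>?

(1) The expectation value of XXZ is -sqrt(2)/2. Key observation: steps 8-11 multiply out to the identity, so the circuit reduces to the remaining gates.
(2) Outcome |101> occurs with probability 1/4.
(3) Outcome |100> occurs with probability 0.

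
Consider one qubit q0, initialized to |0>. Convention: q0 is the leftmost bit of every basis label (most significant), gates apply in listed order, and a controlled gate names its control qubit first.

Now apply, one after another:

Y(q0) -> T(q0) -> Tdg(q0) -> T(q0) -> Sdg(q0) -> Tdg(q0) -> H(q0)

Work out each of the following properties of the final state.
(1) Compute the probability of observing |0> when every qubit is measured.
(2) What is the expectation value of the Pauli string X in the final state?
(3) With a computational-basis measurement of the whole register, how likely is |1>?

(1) The probability of measuring |0> is 1/2.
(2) The expectation value of X is -1.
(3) Outcome |1> occurs with probability 1/2.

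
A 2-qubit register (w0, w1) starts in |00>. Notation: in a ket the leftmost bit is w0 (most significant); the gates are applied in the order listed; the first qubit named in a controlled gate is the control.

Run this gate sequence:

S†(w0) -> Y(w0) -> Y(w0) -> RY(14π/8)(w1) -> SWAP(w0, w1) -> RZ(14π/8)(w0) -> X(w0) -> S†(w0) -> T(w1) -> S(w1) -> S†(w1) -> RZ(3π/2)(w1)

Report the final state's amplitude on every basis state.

The final amplitudes are sqrt(2 - sqrt(2))*exp(I*pi/8)/2 on |00>, 0 on |01>, sqrt(sqrt(2) + 2)*exp(7*I*pi/8)/2 on |10>, 0 on |11>. Key observation: steps 10-11 multiply out to the identity, so the circuit reduces to the remaining gates.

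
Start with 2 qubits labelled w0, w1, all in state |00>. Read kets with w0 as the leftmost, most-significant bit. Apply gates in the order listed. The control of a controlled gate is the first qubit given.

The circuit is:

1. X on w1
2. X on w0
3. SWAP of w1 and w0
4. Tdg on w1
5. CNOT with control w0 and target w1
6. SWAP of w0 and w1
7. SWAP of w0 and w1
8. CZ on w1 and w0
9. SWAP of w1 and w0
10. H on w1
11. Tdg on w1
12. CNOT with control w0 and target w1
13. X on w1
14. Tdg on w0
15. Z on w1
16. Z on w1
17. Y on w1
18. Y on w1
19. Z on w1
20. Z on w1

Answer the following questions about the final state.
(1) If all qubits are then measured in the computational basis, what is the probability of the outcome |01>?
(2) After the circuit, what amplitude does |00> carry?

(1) A full measurement returns |01> with probability 1/2. Key observation: the block from step 15 through step 20 cancels to the identity and can be dropped.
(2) |00> carries amplitude sqrt(2)*I/2 in the final state.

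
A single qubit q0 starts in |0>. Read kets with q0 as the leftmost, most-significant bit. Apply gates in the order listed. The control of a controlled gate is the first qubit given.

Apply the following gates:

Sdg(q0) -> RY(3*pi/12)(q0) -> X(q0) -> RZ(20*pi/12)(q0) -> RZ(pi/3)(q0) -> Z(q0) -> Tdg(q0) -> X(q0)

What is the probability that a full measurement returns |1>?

A full measurement returns |1> with probability 1/2 - sqrt(2)/4.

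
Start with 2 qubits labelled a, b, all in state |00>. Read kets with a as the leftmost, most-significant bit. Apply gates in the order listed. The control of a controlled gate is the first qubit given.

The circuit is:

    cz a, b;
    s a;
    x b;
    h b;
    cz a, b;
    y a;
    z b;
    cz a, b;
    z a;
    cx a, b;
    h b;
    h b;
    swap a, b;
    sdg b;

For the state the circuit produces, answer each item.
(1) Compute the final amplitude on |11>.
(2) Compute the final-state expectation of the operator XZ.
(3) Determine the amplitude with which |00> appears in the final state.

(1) |11> carries amplitude -sqrt(2)/2 in the final state.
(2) The observable XZ averages to 1.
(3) |00> carries amplitude 0 in the final state.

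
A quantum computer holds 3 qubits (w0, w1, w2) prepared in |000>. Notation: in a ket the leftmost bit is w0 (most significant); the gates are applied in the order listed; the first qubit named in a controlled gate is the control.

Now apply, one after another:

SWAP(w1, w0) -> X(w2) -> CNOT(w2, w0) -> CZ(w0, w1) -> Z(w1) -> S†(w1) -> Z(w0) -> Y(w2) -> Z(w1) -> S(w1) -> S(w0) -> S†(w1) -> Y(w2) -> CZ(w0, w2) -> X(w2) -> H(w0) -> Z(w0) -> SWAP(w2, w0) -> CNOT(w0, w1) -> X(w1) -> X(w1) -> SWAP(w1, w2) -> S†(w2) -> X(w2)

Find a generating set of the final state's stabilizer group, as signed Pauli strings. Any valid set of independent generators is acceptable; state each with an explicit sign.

The final state is stabilized by the group generated by +IXI, +ZII, -IIZ; other independent generating sets are equally valid. Key observation: the block from step 20 through step 21 cancels to the identity and can be dropped.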